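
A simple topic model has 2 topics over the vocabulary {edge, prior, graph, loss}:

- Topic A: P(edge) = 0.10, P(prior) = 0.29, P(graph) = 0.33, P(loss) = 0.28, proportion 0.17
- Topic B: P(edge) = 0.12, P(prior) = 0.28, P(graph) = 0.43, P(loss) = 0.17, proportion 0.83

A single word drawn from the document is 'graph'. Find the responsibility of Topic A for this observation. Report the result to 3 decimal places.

0.136

Posterior ∝ prior × likelihood, so P(k | x) ∝ w_k f_k(x); normalise over all components.
Categorical probabilities:
  p_A = P(graph | comp) = 0.33
  p_B = P(graph | comp) = 0.43
Weight by the priors:
  w_A·p_A = 0.17 × 0.33 = 0.0561
  w_B·p_B = 0.83 × 0.43 = 0.3569
Normaliser: 0.0561 + 0.3569 = 0.413
Responsibility of Topic A: 0.0561 / 0.413 ≈ 0.136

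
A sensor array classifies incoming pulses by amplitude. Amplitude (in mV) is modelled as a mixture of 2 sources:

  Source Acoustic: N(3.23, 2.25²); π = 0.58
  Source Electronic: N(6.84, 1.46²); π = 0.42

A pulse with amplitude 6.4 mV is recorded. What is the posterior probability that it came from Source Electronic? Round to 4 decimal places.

0.7421

Apply Bayes' rule: the posterior for each component is proportional to its prior times its likelihood at x.
Normal densities:
  L_Acoustic = (1/(2.25·√(2π)))·exp(−(6.4−3.23)²/(2·2.25²)) = 0.177308·exp(-0.99248) = 0.06572
  L_Electronic = (1/(1.46·√(2π)))·exp(−(6.4−6.84)²/(2·1.46²)) = 0.273248·exp(-0.04541) = 0.261117
Weight by the priors:
  π_Acoustic·L_Acoustic = 0.58 × 0.06572 = 0.0381176
  π_Electronic·L_Electronic = 0.42 × 0.261117 = 0.109669
Marginal: 0.0381176 + 0.109669 = 0.147787
P(Source Electronic | 6.4 mV) = 0.109669 / 0.147787 ≈ 0.7421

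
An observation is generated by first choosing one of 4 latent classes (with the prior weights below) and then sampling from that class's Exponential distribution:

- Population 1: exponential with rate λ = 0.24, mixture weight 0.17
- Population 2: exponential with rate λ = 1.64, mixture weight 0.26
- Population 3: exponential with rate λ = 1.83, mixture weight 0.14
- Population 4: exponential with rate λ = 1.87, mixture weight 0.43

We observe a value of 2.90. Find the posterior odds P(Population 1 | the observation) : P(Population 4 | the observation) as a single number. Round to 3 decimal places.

5.731

The posterior odds equal the prior odds times the likelihood ratio: (π_i/π_j)·(f_i(x)/f_j(x)).
Evaluate each component's likelihood at the observed value:
  p_1 = 0.24·e^(−0.24·2.90) = 0.24·e^(−0.6960) = 0.119658
  p_2 = 1.64·e^(−1.64·2.90) = 1.64·e^(−4.7560) = 0.0141039
  p_3 = 1.83·e^(−1.83·2.90) = 1.83·e^(−5.3070) = 0.0090709
  p_4 = 1.87·e^(−1.87·2.90) = 1.87·e^(−5.4230) = 0.00825397
Posterior odds = (π_1·p_1) / (π_4·p_4) = (0.17·0.119658) / (0.43·0.00825397) = 0.0203419 / 0.00354921 ≈ 5.731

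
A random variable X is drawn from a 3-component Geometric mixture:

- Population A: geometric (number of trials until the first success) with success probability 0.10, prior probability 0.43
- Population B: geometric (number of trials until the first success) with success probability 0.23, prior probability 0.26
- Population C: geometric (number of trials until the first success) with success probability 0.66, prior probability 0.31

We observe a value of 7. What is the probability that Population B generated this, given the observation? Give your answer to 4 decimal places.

Apply Bayes' rule: the posterior for each component is proportional to its prior times its likelihood at x.
Geometric probabilities:
  f_A = 0.10·(1−0.10)^6 = 0.10·0.531441 = 0.0531441
  f_B = 0.23·(1−0.23)^6 = 0.23·0.208422 = 0.0479371
  f_C = 0.66·(1−0.66)^6 = 0.66·0.0015448 = 0.00101957
Prior × likelihood for each component:
  w_A·f_A = 0.43 × 0.0531441 = 0.022852
  w_B·f_B = 0.26 × 0.0479371 = 0.0124637
  w_C·f_C = 0.31 × 0.00101957 = 0.000316067
Normaliser: 0.022852 + 0.0124637 + 0.000316067 = 0.0356317
P(Population B | the observation) ≈ 0.3498

0.3498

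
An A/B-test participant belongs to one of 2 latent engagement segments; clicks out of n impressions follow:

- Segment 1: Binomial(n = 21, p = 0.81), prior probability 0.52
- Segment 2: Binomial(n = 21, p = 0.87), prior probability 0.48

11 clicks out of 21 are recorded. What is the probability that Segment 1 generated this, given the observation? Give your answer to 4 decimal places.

0.9564

Apply Bayes' rule: the posterior for each component is proportional to its prior times its likelihood at x.
Evaluate each component's likelihood at the observed value:
  f_1 = 0.00212959
  f_2 = 0.000105092
Multiply by the mixture weights:
  w_1·f_1 = 0.52 × 0.00212959 = 0.00110739
  w_2·f_2 = 0.48 × 0.000105092 = 5.04443e-05
Sum: 0.00110739 + 5.04443e-05 = 0.00115783
Responsibility of Segment 1: 0.00110739 / 0.00115783 ≈ 0.9564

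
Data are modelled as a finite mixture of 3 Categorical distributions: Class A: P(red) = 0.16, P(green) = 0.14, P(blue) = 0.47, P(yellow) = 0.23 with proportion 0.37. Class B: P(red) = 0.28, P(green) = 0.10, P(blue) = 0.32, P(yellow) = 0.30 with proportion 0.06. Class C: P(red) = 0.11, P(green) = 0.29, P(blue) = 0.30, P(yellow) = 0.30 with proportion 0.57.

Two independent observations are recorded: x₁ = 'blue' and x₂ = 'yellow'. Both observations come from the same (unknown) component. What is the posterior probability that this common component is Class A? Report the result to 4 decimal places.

By Bayes' theorem, P(k | x) = P(Z=k) f_k(x) / Σ_j P(Z=j) f_j(x).
Since both observations come from the same component, the likelihood for component k is f_k(x₁)·f_k(x₂).
  f_A = [P(blue | comp) = 0.47] × [0.23] = 0.1081
  f_B = [P(blue | comp) = 0.32] × [0.3] = 0.096
  f_C = [P(blue | comp) = 0.30] × [0.3] = 0.09
Weight by the priors:
  P(Z=A)·f_A = 0.37 × 0.1081 = 0.039997
  P(Z=B)·f_B = 0.06 × 0.096 = 0.00576
  P(Z=C)·f_C = 0.57 × 0.09 = 0.0513
Evidence: 0.039997 + 0.00576 + 0.0513 = 0.097057
P(Class A | x) ≈ 0.4121

0.4121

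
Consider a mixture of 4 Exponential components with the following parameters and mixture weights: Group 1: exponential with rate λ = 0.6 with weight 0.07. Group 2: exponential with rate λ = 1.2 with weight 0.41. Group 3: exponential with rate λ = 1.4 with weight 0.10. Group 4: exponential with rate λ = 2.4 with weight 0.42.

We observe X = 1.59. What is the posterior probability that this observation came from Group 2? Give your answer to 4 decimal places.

0.5772

Apply Bayes' rule: the posterior for each component is proportional to its prior times its likelihood at x.
Component likelihoods at x = 1.59:
  L_1 = 0.231118
  L_2 = 0.178052
  L_3 = 0.151143
  L_4 = 0.0528377
Prior × likelihood for each component:
  π_1·L_1 = 0.07 × 0.231118 = 0.0161783
  π_2·L_2 = 0.41 × 0.178052 = 0.0730014
  π_3·L_3 = 0.10 × 0.151143 = 0.0151143
  π_4·L_4 = 0.42 × 0.0528377 = 0.0221918
Normaliser: 0.0161783 + 0.0730014 + 0.0151143 + 0.0221918 = 0.126486
So the posterior for Group 2 is 0.0730014 / 0.126486 ≈ 0.5772.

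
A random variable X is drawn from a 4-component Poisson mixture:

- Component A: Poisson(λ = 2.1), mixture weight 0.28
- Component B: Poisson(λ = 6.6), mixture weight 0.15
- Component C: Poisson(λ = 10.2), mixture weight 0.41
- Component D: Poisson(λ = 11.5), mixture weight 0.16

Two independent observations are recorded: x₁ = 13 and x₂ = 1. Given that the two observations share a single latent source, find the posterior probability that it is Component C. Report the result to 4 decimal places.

By Bayes' theorem, P(k | x) = π_k f_k(x) / Σ_j π_j f_j(x).
Since both observations come from the same component, the likelihood for component k is f_k(x₁)·f_k(x₂).
  p_A = [3.03775e-07] × [0.257158] = 7.81183e-08
  p_B = [0.00985025] × [0.00897843] = 8.84398e-05
  p_C = [0.0772179] × [0.000379137] = 2.92762e-05
  p_D = [0.100093] × [0.000116496] = 1.16605e-05
Unnormalised posteriors:
  π_A·p_A = 0.28 × 7.81183e-08 = 2.18731e-08
  π_B·p_B = 0.15 × 8.84398e-05 = 1.3266e-05
  π_C·p_C = 0.41 × 2.92762e-05 = 1.20032e-05
  π_D·p_D = 0.16 × 1.16605e-05 = 1.86568e-06
Evidence: 2.18731e-08 + 1.3266e-05 + 1.20032e-05 + 1.86568e-06 = 2.71568e-05
P(Component C | x₁, x₂) ≈ 0.4420

0.4420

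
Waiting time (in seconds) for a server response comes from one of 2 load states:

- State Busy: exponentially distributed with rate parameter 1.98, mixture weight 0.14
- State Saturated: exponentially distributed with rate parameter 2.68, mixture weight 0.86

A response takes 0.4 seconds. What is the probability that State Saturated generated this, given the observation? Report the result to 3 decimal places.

The responsibility of component k is P(Z=k) f_k(x) divided by Σ_j P(Z=j) f_j(x).
Evaluate each component's likelihood at the observed value:
  f_Busy = 0.896817
  f_Saturated = 0.917426
Multiply by the mixture weights:
  P(Z=Busy)·f_Busy = 0.14 × 0.896817 = 0.125554
  P(Z=Saturated)·f_Saturated = 0.86 × 0.917426 = 0.788986
Sum: 0.125554 + 0.788986 = 0.914541
So the posterior for State Saturated is 0.788986 / 0.914541 ≈ 0.863.

0.863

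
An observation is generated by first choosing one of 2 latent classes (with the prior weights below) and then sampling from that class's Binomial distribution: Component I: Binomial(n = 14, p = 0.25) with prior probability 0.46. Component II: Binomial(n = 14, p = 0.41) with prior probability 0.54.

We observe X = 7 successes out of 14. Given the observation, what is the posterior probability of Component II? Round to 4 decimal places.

By Bayes' theorem, P(k | x) = P(Z=k) f_k(x) / Σ_j P(Z=j) f_j(x).
Component likelihoods at x = 7 successes out of 14:
  f_I = 0.0279612
  f_II = 0.166341
Weight by the priors:
  P(Z=I)·f_I = 0.46 × 0.0279612 = 0.0128622
  P(Z=II)·f_II = 0.54 × 0.166341 = 0.0898239
Normaliser: 0.0128622 + 0.0898239 = 0.102686
P(Component II | x) = 0.0898239 / 0.102686 ≈ 0.8747

0.8747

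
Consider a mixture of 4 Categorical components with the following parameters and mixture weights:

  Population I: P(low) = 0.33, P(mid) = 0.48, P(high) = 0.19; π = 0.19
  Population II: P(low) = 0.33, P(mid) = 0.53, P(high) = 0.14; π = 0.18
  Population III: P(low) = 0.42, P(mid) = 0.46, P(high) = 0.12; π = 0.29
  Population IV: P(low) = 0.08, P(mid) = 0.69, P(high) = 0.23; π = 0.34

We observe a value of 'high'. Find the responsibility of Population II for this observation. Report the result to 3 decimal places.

0.145

Apply Bayes' rule: the posterior for each component is proportional to its prior times its likelihood at x.
Evaluate each component's likelihood at the observed value:
  p_I = 0.19
  p_II = 0.14
  p_III = 0.12
  p_IV = 0.23
Unnormalised posteriors:
  w_I·p_I = 0.19 × 0.19 = 0.0361
  w_II·p_II = 0.18 × 0.14 = 0.0252
  w_III·p_III = 0.29 × 0.12 = 0.0348
  w_IV·p_IV = 0.34 × 0.23 = 0.0782
Evidence: 0.0361 + 0.0252 + 0.0348 + 0.0782 = 0.1743
Responsibility of Population II: 0.0252 / 0.1743 ≈ 0.145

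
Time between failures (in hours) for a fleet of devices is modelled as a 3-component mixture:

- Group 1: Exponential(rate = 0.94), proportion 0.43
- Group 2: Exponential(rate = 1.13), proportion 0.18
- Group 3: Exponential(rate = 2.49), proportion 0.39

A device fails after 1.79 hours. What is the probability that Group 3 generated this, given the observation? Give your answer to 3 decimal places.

0.099

The responsibility of component k is P(Z=k) f_k(x) divided by Σ_j P(Z=j) f_j(x).
Evaluate each component's likelihood at the observed value:
  p_1 = 0.174737
  p_2 = 0.149496
  p_3 = 0.0288739
Weight by the priors:
  P(Z=1)·p_1 = 0.43 × 0.174737 = 0.0751368
  P(Z=2)·p_2 = 0.18 × 0.149496 = 0.0269094
  P(Z=3)·p_3 = 0.39 × 0.0288739 = 0.0112608
Marginal: 0.0751368 + 0.0269094 + 0.0112608 = 0.113307
So the posterior for Group 3 is 0.0112608 / 0.113307 ≈ 0.099.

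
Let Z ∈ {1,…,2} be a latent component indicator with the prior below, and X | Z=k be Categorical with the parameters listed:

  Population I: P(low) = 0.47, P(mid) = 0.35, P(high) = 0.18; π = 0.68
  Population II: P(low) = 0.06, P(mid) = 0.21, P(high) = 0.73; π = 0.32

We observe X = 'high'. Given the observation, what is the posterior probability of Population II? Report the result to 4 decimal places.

0.6562

P(component k | x) = P(Z=k)·f_k(x) / marginal(x), where marginal(x) = Σ_j P(Z=j)·f_j(x).
Categorical probabilities:
  L_I = 0.18
  L_II = 0.73
Weight by the priors:
  P(Z=I)·L_I = 0.68 × 0.18 = 0.1224
  P(Z=II)·L_II = 0.32 × 0.73 = 0.2336
Marginal: 0.1224 + 0.2336 = 0.356
So the posterior for Population II is 0.2336 / 0.356 ≈ 0.6562.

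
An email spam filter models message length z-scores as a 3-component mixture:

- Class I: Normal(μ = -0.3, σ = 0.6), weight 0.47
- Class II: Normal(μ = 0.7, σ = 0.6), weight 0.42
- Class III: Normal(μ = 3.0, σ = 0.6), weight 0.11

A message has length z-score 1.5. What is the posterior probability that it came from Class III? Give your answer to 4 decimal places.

0.0265

Apply Bayes' rule: the posterior for each component is proportional to its prior times its likelihood at x.
Normal densities:
  p_I = 0.00738641
  p_II = 0.27335
  p_III = 0.0292138
Unnormalised posteriors:
  π_I·p_I = 0.47 × 0.00738641 = 0.00347161
  π_II·p_II = 0.42 × 0.27335 = 0.114807
  π_III·p_III = 0.11 × 0.0292138 = 0.00321352
Evidence: 0.00347161 + 0.114807 + 0.00321352 = 0.121492
So the posterior for Class III is 0.00321352 / 0.121492 ≈ 0.0265.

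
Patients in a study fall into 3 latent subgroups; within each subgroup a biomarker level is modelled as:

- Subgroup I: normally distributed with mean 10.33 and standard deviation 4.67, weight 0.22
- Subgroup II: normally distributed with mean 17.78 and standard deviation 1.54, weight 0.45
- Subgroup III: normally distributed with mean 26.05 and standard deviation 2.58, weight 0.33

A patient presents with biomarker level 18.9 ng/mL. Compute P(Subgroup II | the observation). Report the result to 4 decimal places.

By Bayes' theorem, P(k | x) = π_k f_k(x) / Σ_j π_j f_j(x).
Normal densities:
  f_I = (1/(4.67·√(2π)))·exp(−(18.9−10.33)²/(2·4.67²)) = 0.085427·exp(-1.68383) = 0.0158605
  f_II = (1/(1.54·√(2π)))·exp(−(18.9−17.78)²/(2·1.54²)) = 0.259053·exp(-0.26446) = 0.198854
  f_III = (1/(2.58·√(2π)))·exp(−(18.9−26.05)²/(2·2.58²)) = 0.154629·exp(-3.84010) = 0.00332319
Weight by the priors:
  π_I·f_I = 0.22 × 0.0158605 = 0.0034893
  π_II·f_II = 0.45 × 0.198854 = 0.0894844
  π_III·f_III = 0.33 × 0.00332319 = 0.00109665
Sum: 0.0034893 + 0.0894844 + 0.00109665 = 0.0940703
P(Subgroup II | x) ≈ 0.9512

0.9512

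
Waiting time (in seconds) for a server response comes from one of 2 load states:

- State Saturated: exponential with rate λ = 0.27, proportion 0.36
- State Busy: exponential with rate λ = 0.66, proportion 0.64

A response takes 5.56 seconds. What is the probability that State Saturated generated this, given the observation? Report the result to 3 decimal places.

The responsibility of component k is π_k f_k(x) divided by Σ_j π_j f_j(x).
Evaluate each component's likelihood at the observed value:
  f_Saturated = 0.0601729
  f_Busy = 0.0168212
Unnormalised posteriors:
  π_Saturated·f_Saturated = 0.36 × 0.0601729 = 0.0216622
  π_Busy·f_Busy = 0.64 × 0.0168212 = 0.0107656
Sum: 0.0216622 + 0.0107656 = 0.0324278
P(State Saturated | data) ≈ 0.668

0.668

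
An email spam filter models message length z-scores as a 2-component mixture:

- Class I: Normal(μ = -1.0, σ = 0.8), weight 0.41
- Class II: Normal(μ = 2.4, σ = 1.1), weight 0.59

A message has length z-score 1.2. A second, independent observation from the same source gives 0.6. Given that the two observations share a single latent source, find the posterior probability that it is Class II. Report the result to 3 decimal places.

0.973

By Bayes' theorem, P(k | x) = π_k f_k(x) / Σ_j π_j f_j(x).
Since both observations come from the same component, the likelihood for component k is f_k(x₁)·f_k(x₂).
  f_I = [0.011367] × [0.0674887] = 0.000767141
  f_II = [0.20003] × [0.0950748] = 0.0190178
Unnormalised posteriors:
  π_I·f_I = 0.41 × 0.000767141 = 0.000314528
  π_II·f_II = 0.59 × 0.0190178 = 0.0112205
Evidence: 0.000314528 + 0.0112205 = 0.011535
P(Class II | x₁, x₂) = 0.0112205 / 0.011535 ≈ 0.973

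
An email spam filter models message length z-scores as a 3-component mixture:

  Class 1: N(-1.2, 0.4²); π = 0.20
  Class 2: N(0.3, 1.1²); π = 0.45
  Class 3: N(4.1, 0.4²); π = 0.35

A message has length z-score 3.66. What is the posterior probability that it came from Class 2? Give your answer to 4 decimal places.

0.0080

P(component k | x) = π_k·f_k(x) / marginal(x), where marginal(x) = Σ_j π_j·f_j(x).
Normal densities:
  p_1 = (1/(0.4·√(2π)))·exp(−(3.66−-1.2)²/(2·0.4²)) = 0.997356·exp(-73.81125) = 8.77064e-33
  p_2 = (1/(1.1·√(2π)))·exp(−(3.66−0.3)²/(2·1.1²)) = 0.362675·exp(-4.66512) = 0.0034157
  p_3 = (1/(0.4·√(2π)))·exp(−(3.66−4.1)²/(2·0.4²)) = 0.997356·exp(-0.60500) = 0.54463
Unnormalised posteriors:
  π_1·p_1 = 0.20 × 8.77064e-33 = 1.75413e-33
  π_2·p_2 = 0.45 × 0.0034157 = 0.00153707
  π_3·p_3 = 0.35 × 0.54463 = 0.190621
Normaliser: 1.75413e-33 + 0.00153707 + 0.190621 = 0.192158
P(Class 2 | 3.66) ≈ 0.0080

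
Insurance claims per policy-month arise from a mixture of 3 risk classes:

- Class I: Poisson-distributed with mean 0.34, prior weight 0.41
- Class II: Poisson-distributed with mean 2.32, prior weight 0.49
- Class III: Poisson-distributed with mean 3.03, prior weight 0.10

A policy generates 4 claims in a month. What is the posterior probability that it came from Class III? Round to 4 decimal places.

Apply Bayes' rule: the posterior for each component is proportional to its prior times its likelihood at x.
Evaluate each component's likelihood at the observed value:
  f_I = 0.000396318
  f_II = 0.118625
  f_III = 0.169686
Prior × likelihood for each component:
  P(Z=I)·f_I = 0.41 × 0.000396318 = 0.000162491
  P(Z=II)·f_II = 0.49 × 0.118625 = 0.0581264
  P(Z=III)·f_III = 0.10 × 0.169686 = 0.0169686
Sum: 0.000162491 + 0.0581264 + 0.0169686 = 0.0752575
Responsibility of Class III: 0.0169686 / 0.0752575 ≈ 0.2255

0.2255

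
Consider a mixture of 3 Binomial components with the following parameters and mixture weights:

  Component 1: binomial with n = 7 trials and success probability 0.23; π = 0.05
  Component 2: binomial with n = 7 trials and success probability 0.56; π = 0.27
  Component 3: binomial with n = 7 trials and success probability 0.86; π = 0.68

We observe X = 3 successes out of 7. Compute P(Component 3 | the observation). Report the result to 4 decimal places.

Apply Bayes' rule: the posterior for each component is proportional to its prior times its likelihood at x.
Component likelihoods at x = 3 successes out of 7:
  L_1 = 0.149697
  L_2 = 0.230379
  L_3 = 0.00855215
Multiply by the mixture weights:
  π_1·L_1 = 0.05 × 0.149697 = 0.00748487
  π_2·L_2 = 0.27 × 0.230379 = 0.0622023
  π_3·L_3 = 0.68 × 0.00855215 = 0.00581547
Sum: 0.00748487 + 0.0622023 + 0.00581547 = 0.0755027
P(Component 3 | the observation) = 0.00581547 / 0.0755027 ≈ 0.0770

0.0770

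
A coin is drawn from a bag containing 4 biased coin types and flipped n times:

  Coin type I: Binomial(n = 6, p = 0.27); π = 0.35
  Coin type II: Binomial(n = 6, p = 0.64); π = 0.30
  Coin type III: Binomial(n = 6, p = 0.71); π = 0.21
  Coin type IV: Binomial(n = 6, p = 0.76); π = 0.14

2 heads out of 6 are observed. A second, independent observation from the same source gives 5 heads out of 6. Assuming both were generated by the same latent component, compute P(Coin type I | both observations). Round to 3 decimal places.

0.053

The responsibility of component k is π_k f_k(x) divided by Σ_j π_j f_j(x).
Since both observations come from the same component, the likelihood for component k is f_k(x₁)·f_k(x₂).
  p_I = [C(6,2)·0.27^2·0.73^4 = 15·0.0729·0.283982 = 0.310535] × [0.00628482] = 0.00195166
  p_II = [C(6,2)·0.64^2·0.36^4 = 15·0.4096·0.0167962 = 0.103196] × [0.231928] = 0.023934
  p_III = [C(6,2)·0.71^2·0.29^4 = 15·0.5041·0.00707281 = 0.0534811] × [0.313936] = 0.0167896
  p_IV = [C(6,2)·0.76^2·0.24^4 = 15·0.5776·0.00331776 = 0.0287451] × [0.365116] = 0.0104953
Unnormalised posteriors:
  π_I·p_I = 0.35 × 0.00195166 = 0.000683079
  π_II·p_II = 0.30 × 0.023934 = 0.00718019
  π_III·p_III = 0.21 × 0.0167896 = 0.00352582
  π_IV·p_IV = 0.14 × 0.0104953 = 0.00146934
Normaliser: 0.000683079 + 0.00718019 + 0.00352582 + 0.00146934 = 0.0128584
P(Coin type I | x₁, x₂) ≈ 0.053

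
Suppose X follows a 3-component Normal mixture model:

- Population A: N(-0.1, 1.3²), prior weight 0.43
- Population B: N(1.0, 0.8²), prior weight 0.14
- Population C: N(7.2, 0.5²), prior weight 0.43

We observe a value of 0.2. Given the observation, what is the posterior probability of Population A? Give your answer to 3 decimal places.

0.752

Apply Bayes' rule: the posterior for each component is proportional to its prior times its likelihood at x.
Evaluate each component's likelihood at the observed value:
  p_A = (1/(1.3·√(2π)))·exp(−(0.2−-0.1)²/(2·1.3²)) = 0.306879·exp(-0.02663) = 0.298815
  p_B = (1/(0.8·√(2π)))·exp(−(0.2−1.0)²/(2·0.8²)) = 0.498678·exp(-0.50000) = 0.302463
  p_C = (1/(0.5·√(2π)))·exp(−(0.2−7.2)²/(2·0.5²)) = 0.797885·exp(-98.00000) = 2.19321e-43
Multiply by the mixture weights:
  P(Z=A)·p_A = 0.43 × 0.298815 = 0.128491
  P(Z=B)·p_B = 0.14 × 0.302463 = 0.0423449
  P(Z=C)·p_C = 0.43 × 2.19321e-43 = 9.43082e-44
Sum: 0.128491 + 0.0423449 + 9.43082e-44 = 0.170835
P(Population A | 0.2) ≈ 0.752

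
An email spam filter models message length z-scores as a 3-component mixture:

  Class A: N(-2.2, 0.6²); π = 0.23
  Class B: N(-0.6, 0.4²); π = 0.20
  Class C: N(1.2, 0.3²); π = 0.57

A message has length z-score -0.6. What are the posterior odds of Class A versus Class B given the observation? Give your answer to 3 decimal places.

0.022

Since P(k|x) ∝ P(Z=k) f_k(x), the posterior odds are P(Z=i) f_i(x) / (P(Z=j) f_j(x)).
Normal densities:
  L_A = (1/(0.6·√(2π)))·exp(−(-0.6−-2.2)²/(2·0.6²)) = 0.664904·exp(-3.55556) = 0.0189933
  L_B = (1/(0.4·√(2π)))·exp(−(-0.6−-0.6)²/(2·0.4²)) = 0.997356·exp(-0.00000) = 0.997356
  L_C = (1/(0.3·√(2π)))·exp(−(-0.6−1.2)²/(2·0.3²)) = 1.329808·exp(-18.00000) = 2.02529e-08
Odds = (0.23/0.20) × (0.0189933/0.997356) = 1.15 × 0.0190437 ≈ 0.022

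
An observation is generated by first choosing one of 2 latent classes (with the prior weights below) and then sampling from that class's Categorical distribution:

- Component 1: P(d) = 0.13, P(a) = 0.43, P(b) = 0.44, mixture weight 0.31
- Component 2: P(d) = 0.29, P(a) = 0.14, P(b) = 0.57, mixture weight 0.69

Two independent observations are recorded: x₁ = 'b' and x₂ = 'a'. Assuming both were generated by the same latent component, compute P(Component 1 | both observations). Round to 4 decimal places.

P(component k | x) = w_k·f_k(x) / marginal(x), where marginal(x) = Σ_j w_j·f_j(x).
Since both observations come from the same component, the likelihood for component k is f_k(x₁)·f_k(x₂).
  f_1 = [P(b | comp) = 0.44] × [0.43] = 0.1892
  f_2 = [P(b | comp) = 0.57] × [0.14] = 0.0798
Prior × likelihood for each component:
  w_1·f_1 = 0.31 × 0.1892 = 0.058652
  w_2·f_2 = 0.69 × 0.0798 = 0.055062
Denominator: 0.058652 + 0.055062 = 0.113714
P(Component 1 | x) = 0.058652 / 0.113714 ≈ 0.5158

0.5158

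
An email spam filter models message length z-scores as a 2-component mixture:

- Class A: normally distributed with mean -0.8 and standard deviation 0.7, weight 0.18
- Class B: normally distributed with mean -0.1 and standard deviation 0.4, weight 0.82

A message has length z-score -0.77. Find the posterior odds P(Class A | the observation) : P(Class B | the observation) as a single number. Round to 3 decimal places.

Since P(k|x) ∝ P(Z=k) f_k(x), the posterior odds are P(Z=i) f_i(x) / (P(Z=j) f_j(x)).
Component likelihoods at x = -0.77:
  p_A = 0.569394
  p_B = 0.245254
Posterior odds = (P(Z=A)·p_A) / (P(Z=B)·p_B) = (0.18·0.569394) / (0.82·0.245254) = 0.102491 / 0.201108 ≈ 0.510

0.510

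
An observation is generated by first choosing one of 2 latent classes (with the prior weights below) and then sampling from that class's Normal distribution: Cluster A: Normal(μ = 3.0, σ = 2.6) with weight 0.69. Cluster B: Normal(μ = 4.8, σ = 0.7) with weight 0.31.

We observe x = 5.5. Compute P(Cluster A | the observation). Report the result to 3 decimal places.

Posterior ∝ prior × likelihood, so P(k | x) ∝ π_k f_k(x); normalise over all components.
Evaluate each component's likelihood at the observed value:
  p_A = (1/(2.6·√(2π)))·exp(−(5.5−3.0)²/(2·2.6²)) = 0.153439·exp(-0.46228) = 0.0966433
  p_B = (1/(0.7·√(2π)))·exp(−(5.5−4.8)²/(2·0.7²)) = 0.569918·exp(-0.50000) = 0.345672
Multiply by the mixture weights:
  π_A·p_A = 0.69 × 0.0966433 = 0.0666839
  π_B·p_B = 0.31 × 0.345672 = 0.107158
Evidence: 0.0666839 + 0.107158 = 0.173842
P(Cluster A | 5.5) ≈ 0.384

0.384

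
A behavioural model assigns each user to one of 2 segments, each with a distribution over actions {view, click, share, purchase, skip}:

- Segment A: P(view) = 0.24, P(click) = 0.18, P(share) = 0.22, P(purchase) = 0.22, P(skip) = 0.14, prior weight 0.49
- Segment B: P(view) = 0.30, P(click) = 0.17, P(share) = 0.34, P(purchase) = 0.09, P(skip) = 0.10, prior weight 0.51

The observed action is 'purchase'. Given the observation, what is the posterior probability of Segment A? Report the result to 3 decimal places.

P(component k | x) = π_k·f_k(x) / marginal(x), where marginal(x) = Σ_j π_j·f_j(x).
Categorical probabilities:
  f_A = 0.22
  f_B = 0.09
Prior × likelihood for each component:
  π_A·f_A = 0.49 × 0.22 = 0.1078
  π_B·f_B = 0.51 × 0.09 = 0.0459
Normaliser: 0.1078 + 0.0459 = 0.1537
Responsibility of Segment A: 0.1078 / 0.1537 ≈ 0.701

0.701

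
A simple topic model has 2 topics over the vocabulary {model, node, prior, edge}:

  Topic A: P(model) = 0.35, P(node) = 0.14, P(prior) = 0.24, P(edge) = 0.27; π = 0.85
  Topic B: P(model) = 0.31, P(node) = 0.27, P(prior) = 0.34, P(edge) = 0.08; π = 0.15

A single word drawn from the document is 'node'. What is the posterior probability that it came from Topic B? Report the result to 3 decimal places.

The responsibility of component k is π_k f_k(x) divided by Σ_j π_j f_j(x).
Categorical probabilities:
  f_A = 0.14
  f_B = 0.27
Weight by the priors:
  π_A·f_A = 0.85 × 0.14 = 0.119
  π_B·f_B = 0.15 × 0.27 = 0.0405
Evidence: 0.119 + 0.0405 = 0.1595
So the posterior for Topic B is 0.0405 / 0.1595 ≈ 0.254.

0.254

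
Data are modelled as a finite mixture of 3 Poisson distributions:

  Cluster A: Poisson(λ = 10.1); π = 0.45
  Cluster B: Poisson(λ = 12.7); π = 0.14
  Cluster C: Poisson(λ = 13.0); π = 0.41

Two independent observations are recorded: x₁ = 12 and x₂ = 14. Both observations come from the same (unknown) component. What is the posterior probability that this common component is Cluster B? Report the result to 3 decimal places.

0.183

Posterior ∝ prior × likelihood, so P(k | x) ∝ π_k f_k(x); normalise over all components.
Since both observations come from the same component, the likelihood for component k is f_k(x₁)·f_k(x₂).
  p_A = [e^(−10.1)·10.1^12/12! = 0.0966374] × [0.0541647] = 0.00523434
  p_B = [e^(−12.7)·12.7^12/12! = 0.112142] × [0.0993811] = 0.0111448
  p_C = [e^(−13.0)·13.0^12/12! = 0.10994] × [0.102087] = 0.0112234
Weight by the priors:
  π_A·p_A = 0.45 × 0.00523434 = 0.00235545
  π_B·p_B = 0.14 × 0.0111448 = 0.00156027
  π_C·p_C = 0.41 × 0.0112234 = 0.0046016
Denominator: 0.00235545 + 0.00156027 + 0.0046016 = 0.00851733
So the posterior for Cluster B is 0.00156027 / 0.00851733 ≈ 0.183.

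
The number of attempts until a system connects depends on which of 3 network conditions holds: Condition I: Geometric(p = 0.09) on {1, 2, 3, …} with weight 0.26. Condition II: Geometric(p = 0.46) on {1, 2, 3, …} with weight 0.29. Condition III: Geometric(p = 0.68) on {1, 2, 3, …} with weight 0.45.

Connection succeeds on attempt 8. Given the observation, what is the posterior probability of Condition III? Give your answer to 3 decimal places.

The responsibility of component k is P(Z=k) f_k(x) divided by Σ_j P(Z=j) f_j(x).
Component likelihoods at x = 8:
  p_I = 0.0465085
  p_II = 0.00615906
  p_III = 0.000233646
Unnormalised posteriors:
  P(Z=I)·p_I = 0.26 × 0.0465085 = 0.0120922
  P(Z=II)·p_II = 0.29 × 0.00615906 = 0.00178613
  P(Z=III)·p_III = 0.45 × 0.000233646 = 0.000105141
Marginal: 0.0120922 + 0.00178613 + 0.000105141 = 0.0139835
P(Condition III | x) = 0.000105141 / 0.0139835 ≈ 0.008

0.008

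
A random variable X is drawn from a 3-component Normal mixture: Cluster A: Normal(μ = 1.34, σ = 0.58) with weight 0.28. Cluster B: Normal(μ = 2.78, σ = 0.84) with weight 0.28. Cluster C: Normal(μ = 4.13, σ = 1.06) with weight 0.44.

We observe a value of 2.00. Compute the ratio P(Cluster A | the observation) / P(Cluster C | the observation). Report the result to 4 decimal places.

The posterior odds equal the prior odds times the likelihood ratio: (π_i/π_j)·(f_i(x)/f_j(x)).
Component likelihoods at x = 2.00:
  p_A = 0.359999
  p_B = 0.308601
  p_C = 0.0499806
Odds = (0.28/0.44) × (0.359999/0.0499806) = 0.636364 × 7.20277 ≈ 4.5836

4.5836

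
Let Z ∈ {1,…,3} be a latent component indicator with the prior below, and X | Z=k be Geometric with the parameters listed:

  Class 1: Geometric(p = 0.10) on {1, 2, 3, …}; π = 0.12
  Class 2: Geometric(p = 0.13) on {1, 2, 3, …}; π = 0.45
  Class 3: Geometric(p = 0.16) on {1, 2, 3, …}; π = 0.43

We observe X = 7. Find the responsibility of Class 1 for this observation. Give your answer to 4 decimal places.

By Bayes' theorem, P(k | x) = π_k f_k(x) / Σ_j π_j f_j(x).
Geometric probabilities:
  f_1 = 0.10·(1−0.10)^6 = 0.10·0.531441 = 0.0531441
  f_2 = 0.13·(1−0.13)^6 = 0.13·0.433626 = 0.0563714
  f_3 = 0.16·(1−0.16)^6 = 0.16·0.351298 = 0.0562077
Unnormalised posteriors:
  π_1·f_1 = 0.12 × 0.0531441 = 0.00637729
  π_2·f_2 = 0.45 × 0.0563714 = 0.0253671
  π_3·f_3 = 0.43 × 0.0562077 = 0.0241693
Denominator: 0.00637729 + 0.0253671 + 0.0241693 = 0.0559137
P(Class 1 | data) = 0.00637729 / 0.0559137 ≈ 0.1141

0.1141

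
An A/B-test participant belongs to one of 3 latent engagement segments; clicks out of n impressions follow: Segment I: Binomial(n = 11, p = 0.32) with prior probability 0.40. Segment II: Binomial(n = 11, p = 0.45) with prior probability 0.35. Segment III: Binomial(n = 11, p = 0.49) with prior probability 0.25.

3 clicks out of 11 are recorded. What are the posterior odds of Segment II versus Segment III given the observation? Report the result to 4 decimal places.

1.9839

Since P(k|x) ∝ w_k f_k(x), the posterior odds are w_i f_i(x) / (w_j f_j(x)).
Component likelihoods at x = 3 clicks out of 11:
  L_I = 0.247175
  L_II = 0.125899
  L_III = 0.0888451
0.0440647 / 0.0222113 ≈ 1.9839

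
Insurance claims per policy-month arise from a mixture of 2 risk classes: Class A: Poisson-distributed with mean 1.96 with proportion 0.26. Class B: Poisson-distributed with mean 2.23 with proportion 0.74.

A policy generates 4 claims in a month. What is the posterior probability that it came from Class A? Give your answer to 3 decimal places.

Apply Bayes' rule: the posterior for each component is proportional to its prior times its likelihood at x.
Component likelihoods at x = 4 claims:
  p_A = e^(−1.96)·1.96^4/4! = 0.0866155
  p_B = e^(−2.23)·2.23^4/4! = 0.110798
Multiply by the mixture weights:
  π_A·p_A = 0.26 × 0.0866155 = 0.02252
  π_B·p_B = 0.74 × 0.110798 = 0.0819904
Denominator: 0.02252 + 0.0819904 = 0.10451
Responsibility of Class A: 0.02252 / 0.10451 ≈ 0.215

0.215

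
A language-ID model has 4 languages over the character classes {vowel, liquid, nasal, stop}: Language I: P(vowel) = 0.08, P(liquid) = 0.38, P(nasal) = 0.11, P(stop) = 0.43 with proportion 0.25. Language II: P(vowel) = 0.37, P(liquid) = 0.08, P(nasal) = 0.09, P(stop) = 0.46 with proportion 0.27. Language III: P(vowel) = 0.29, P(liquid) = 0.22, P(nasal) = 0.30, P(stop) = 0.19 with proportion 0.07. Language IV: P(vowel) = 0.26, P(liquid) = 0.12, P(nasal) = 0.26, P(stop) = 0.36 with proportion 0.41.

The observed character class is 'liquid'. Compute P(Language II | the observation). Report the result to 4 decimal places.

P(component k | x) = P(Z=k)·f_k(x) / marginal(x), where marginal(x) = Σ_j P(Z=j)·f_j(x).
Evaluate each component's likelihood at the observed value:
  L_I = 0.38
  L_II = 0.08
  L_III = 0.22
  L_IV = 0.12
Unnormalised posteriors:
  P(Z=I)·L_I = 0.25 × 0.38 = 0.095
  P(Z=II)·L_II = 0.27 × 0.08 = 0.0216
  P(Z=III)·L_III = 0.07 × 0.22 = 0.0154
  P(Z=IV)·L_IV = 0.41 × 0.12 = 0.0492
Sum: 0.095 + 0.0216 + 0.0154 + 0.0492 = 0.1812
P(Language II | x) = 0.0216 / 0.1812 ≈ 0.1192

0.1192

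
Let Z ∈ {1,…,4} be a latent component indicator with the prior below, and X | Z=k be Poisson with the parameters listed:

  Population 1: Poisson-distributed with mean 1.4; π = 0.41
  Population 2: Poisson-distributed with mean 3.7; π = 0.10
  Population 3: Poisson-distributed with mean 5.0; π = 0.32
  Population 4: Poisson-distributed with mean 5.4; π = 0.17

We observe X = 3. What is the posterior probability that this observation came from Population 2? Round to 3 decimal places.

The responsibility of component k is P(Z=k) f_k(x) divided by Σ_j P(Z=j) f_j(x).
Evaluate each component's likelihood at the observed value:
  p_1 = e^(−1.4)·1.4^3/3! = 0.112777
  p_2 = e^(−3.7)·3.7^3/3! = 0.20872
  p_3 = e^(−5.0)·5.0^3/3! = 0.140374
  p_4 = e^(−5.4)·5.4^3/3! = 0.118533
Prior × likelihood for each component:
  P(Z=1)·p_1 = 0.41 × 0.112777 = 0.0462386
  P(Z=2)·p_2 = 0.10 × 0.20872 = 0.020872
  P(Z=3)·p_3 = 0.32 × 0.140374 = 0.0449196
  P(Z=4)·p_4 = 0.17 × 0.118533 = 0.0201506
Denominator: 0.0462386 + 0.020872 + 0.0449196 + 0.0201506 = 0.132181
P(Population 2 | x) = 0.020872 / 0.132181 ≈ 0.158

0.158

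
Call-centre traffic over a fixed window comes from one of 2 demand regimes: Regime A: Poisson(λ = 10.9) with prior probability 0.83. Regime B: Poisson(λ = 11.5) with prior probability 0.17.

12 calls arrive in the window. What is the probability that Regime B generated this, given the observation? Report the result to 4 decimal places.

0.1762

Posterior ∝ prior × likelihood, so P(k | x) ∝ π_k f_k(x); normalise over all components.
Poisson probabilities:
  f_A = e^(−10.9)·10.9^12/12! = 0.108385
  f_B = e^(−11.5)·11.5^12/12! = 0.113149
Prior × likelihood for each component:
  π_A·f_A = 0.83 × 0.108385 = 0.08996
  π_B·f_B = 0.17 × 0.113149 = 0.0192353
Denominator: 0.08996 + 0.0192353 = 0.109195
P(Regime B | the observation) ≈ 0.1762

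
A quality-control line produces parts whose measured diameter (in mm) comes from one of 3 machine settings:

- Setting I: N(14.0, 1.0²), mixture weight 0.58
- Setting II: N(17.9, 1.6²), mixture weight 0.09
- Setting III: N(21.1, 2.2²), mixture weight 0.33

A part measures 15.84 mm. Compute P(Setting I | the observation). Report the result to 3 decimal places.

0.763

Posterior ∝ prior × likelihood, so P(k | x) ∝ π_k f_k(x); normalise over all components.
Normal densities:
  f_I = 0.0734068
  f_II = 0.108852
  f_III = 0.0104034
Unnormalised posteriors:
  π_I·f_I = 0.58 × 0.0734068 = 0.042576
  π_II·f_II = 0.09 × 0.108852 = 0.00979664
  π_III·f_III = 0.33 × 0.0104034 = 0.00343313
Evidence: 0.042576 + 0.00979664 + 0.00343313 = 0.0558057
Responsibility of Setting I: 0.042576 / 0.0558057 ≈ 0.763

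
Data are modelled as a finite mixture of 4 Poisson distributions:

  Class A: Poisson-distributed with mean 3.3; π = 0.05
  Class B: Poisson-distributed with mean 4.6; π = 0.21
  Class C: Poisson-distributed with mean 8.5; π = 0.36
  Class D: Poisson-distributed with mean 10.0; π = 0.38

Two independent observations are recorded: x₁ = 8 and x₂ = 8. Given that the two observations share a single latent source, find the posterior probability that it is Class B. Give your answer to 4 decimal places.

0.0431

The responsibility of component k is π_k f_k(x) divided by Σ_j π_j f_j(x).
Since both observations come from the same component, the likelihood for component k is f_k(x₁)·f_k(x₂).
  f_A = [e^(−3.3)·3.3^8/8! = 0.0128653] × [0.0128653] = 0.000165515
  f_B = [e^(−4.6)·4.6^8/8! = 0.049979] × [0.049979] = 0.0024979
  f_C = [e^(−8.5)·8.5^8/8! = 0.137508] × [0.137508] = 0.0189084
  f_D = [e^(−10.0)·10.0^8/8! = 0.112599] × [0.112599] = 0.0126785
Multiply by the mixture weights:
  π_A·f_A = 0.05 × 0.000165515 = 8.27577e-06
  π_B·f_B = 0.21 × 0.0024979 = 0.000524559
  π_C·f_C = 0.36 × 0.0189084 = 0.00680704
  π_D·f_D = 0.38 × 0.0126785 = 0.00481785
Normaliser: 8.27577e-06 + 0.000524559 + 0.00680704 + 0.00481785 = 0.0121577
P(Class B | x₁, x₂) ≈ 0.0431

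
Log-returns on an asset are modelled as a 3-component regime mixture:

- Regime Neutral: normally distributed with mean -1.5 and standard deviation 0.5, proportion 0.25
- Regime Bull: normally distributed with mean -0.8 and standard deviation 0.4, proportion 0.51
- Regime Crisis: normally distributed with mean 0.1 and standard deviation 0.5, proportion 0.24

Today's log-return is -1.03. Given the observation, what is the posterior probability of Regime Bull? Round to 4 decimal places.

0.7508

Apply Bayes' rule: the posterior for each component is proportional to its prior times its likelihood at x.
Evaluate each component's likelihood at the observed value:
  f_Neutral = 0.512943
  f_Bull = 0.845387
  f_Crisis = 0.0620639
Unnormalised posteriors:
  P(Z=Neutral)·f_Neutral = 0.25 × 0.512943 = 0.128236
  P(Z=Bull)·f_Bull = 0.51 × 0.845387 = 0.431148
  P(Z=Crisis)·f_Crisis = 0.24 × 0.0620639 = 0.0148953
Sum: 0.128236 + 0.431148 + 0.0148953 = 0.574279
So the posterior for Regime Bull is 0.431148 / 0.574279 ≈ 0.7508.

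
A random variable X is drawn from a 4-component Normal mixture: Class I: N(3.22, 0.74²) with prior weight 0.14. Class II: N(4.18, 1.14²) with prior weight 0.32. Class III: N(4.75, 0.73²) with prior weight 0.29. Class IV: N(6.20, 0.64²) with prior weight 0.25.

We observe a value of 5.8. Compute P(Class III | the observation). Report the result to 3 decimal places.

By Bayes' theorem, P(k | x) = P(Z=k) f_k(x) / Σ_j P(Z=j) f_j(x).
Normal densities:
  p_I = (1/(0.74·√(2π)))·exp(−(5.8−3.22)²/(2·0.74²)) = 0.539111·exp(-6.07779) = 0.00123631
  p_II = (1/(1.14·√(2π)))·exp(−(5.8−4.18)²/(2·1.14²)) = 0.349949·exp(-1.00970) = 0.127497
  p_III = (1/(0.73·√(2π)))·exp(−(5.8−4.75)²/(2·0.73²)) = 0.546496·exp(-1.03443) = 0.19424
  p_IV = (1/(0.64·√(2π)))·exp(−(5.8−6.20)²/(2·0.64²)) = 0.623347·exp(-0.19531) = 0.512752
Weight by the priors:
  P(Z=I)·p_I = 0.14 × 0.00123631 = 0.000173083
  P(Z=II)·p_II = 0.32 × 0.127497 = 0.0407991
  P(Z=III)·p_III = 0.29 × 0.19424 = 0.0563295
  P(Z=IV)·p_IV = 0.25 × 0.512752 = 0.128188
Denominator: 0.000173083 + 0.0407991 + 0.0563295 + 0.128188 = 0.22549
So the posterior for Class III is 0.0563295 / 0.22549 ≈ 0.250.

0.250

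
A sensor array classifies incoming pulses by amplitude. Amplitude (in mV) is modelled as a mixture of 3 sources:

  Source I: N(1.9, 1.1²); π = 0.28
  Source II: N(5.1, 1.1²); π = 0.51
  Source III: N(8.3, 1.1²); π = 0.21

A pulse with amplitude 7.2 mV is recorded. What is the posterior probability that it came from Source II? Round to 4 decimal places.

0.3929

Posterior ∝ prior × likelihood, so P(k | x) ∝ π_k f_k(x); normalise over all components.
Normal densities:
  f_I = (1/(1.1·√(2π)))·exp(−(7.2−1.9)²/(2·1.1²)) = 0.362675·exp(-11.60744) = 3.29967e-06
  f_II = (1/(1.1·√(2π)))·exp(−(7.2−5.1)²/(2·1.1²)) = 0.362675·exp(-1.82231) = 0.0586268
  f_III = (1/(1.1·√(2π)))·exp(−(7.2−8.3)²/(2·1.1²)) = 0.362675·exp(-0.50000) = 0.219973
Prior × likelihood for each component:
  π_I·f_I = 0.28 × 3.29967e-06 = 9.23909e-07
  π_II·f_II = 0.51 × 0.0586268 = 0.0298997
  π_III·f_III = 0.21 × 0.219973 = 0.0461944
Evidence: 9.23909e-07 + 0.0298997 + 0.0461944 = 0.076095
Responsibility of Source II: 0.0298997 / 0.076095 ≈ 0.3929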